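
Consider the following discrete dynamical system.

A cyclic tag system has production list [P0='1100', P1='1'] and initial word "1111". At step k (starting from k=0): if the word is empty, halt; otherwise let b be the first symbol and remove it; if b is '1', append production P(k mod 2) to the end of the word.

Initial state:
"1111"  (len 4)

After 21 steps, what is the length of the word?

0) "1111"  (len 4)
1) "1111100"  (len 7)
2) "1111001"  (len 7)
3) "1110011100"  (len 10)
4) "1100111001"  (len 10)
5) "1001110011100"  (len 13)
6) "0011100111001"  (len 13)
7) "011100111001"  (len 12)
8) "11100111001"  (len 11)
9) "11001110011100"  (len 14)
10) "10011100111001"  (len 14)
11) "00111001110011100"  (len 17)
12) "0111001110011100"  (len 16)
13) "111001110011100"  (len 15)
14) "110011100111001"  (len 15)
15) "100111001110011100"  (len 18)
16) "001110011100111001"  (len 18)
17) "01110011100111001"  (len 17)
18) "1110011100111001"  (len 16)
19) "1100111001110011100"  (len 19)
20) "1001110011100111001"  (len 19)
21) "0011100111001110011100"  (len 22)

22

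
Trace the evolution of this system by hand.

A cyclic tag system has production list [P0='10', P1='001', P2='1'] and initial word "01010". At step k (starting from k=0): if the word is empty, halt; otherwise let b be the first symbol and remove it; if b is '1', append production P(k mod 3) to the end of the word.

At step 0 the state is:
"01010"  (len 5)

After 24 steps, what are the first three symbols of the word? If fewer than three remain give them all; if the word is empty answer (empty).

0) "01010"  (len 5)
1) "1010"  (len 4)
2) "010001"  (len 6)
3) "10001"  (len 5)
4) "000110"  (len 6)
5) "00110"  (len 5)
6) "0110"  (len 4)
7) "110"  (len 3)
8) "10001"  (len 5)
9) "00011"  (len 5)
10) "0011"  (len 4)
11) "011"  (len 3)
12) "11"  (len 2)
13) "110"  (len 3)
14) "10001"  (len 5)
15) "00011"  (len 5)
16) "0011"  (len 4)
17) "011"  (len 3)
18) "11"  (len 2)
19) "110"  (len 3)
20) "10001"  (len 5)
21) "00011"  (len 5)
22) "0011"  (len 4)
23) "011"  (len 3)
24) "11"  (len 2)

11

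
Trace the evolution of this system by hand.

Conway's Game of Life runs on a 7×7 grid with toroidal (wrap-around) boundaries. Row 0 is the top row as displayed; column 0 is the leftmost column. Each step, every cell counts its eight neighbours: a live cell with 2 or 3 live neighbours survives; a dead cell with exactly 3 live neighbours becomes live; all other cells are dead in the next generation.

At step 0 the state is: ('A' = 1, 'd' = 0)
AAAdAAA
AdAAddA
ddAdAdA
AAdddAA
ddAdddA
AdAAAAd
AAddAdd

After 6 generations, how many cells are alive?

4

[0] AAAdAAA
AdAAddA
ddAdAdA
AAdddAA
ddAdddA
AdAAAAd
AAddAdd
[1] ddddAdd
ddddddd
ddAdAdd
dAAAddd
ddAdddd
AdAdAAd
ddddddd
[2] ddddddd
dddAddd
dAAdddd
dAddddd
ddddAdd
dAdAddd
dddAAAd
[3] dddAddd
ddAdddd
dAAdddd
dAAdddd
ddAdddd
ddAAdAd
ddAAAdd
[4] ddddAdd
dAAAddd
dddAddd
dddAddd
ddddddd
dAddddd
ddddddd
[5] ddAAddd
ddAAAdd
dddAAdd
ddddddd
ddddddd
ddddddd
ddddddd
[6] ddAdAdd
ddddddd
ddAdAdd
ddddddd
ddddddd
ddddddd
ddddddd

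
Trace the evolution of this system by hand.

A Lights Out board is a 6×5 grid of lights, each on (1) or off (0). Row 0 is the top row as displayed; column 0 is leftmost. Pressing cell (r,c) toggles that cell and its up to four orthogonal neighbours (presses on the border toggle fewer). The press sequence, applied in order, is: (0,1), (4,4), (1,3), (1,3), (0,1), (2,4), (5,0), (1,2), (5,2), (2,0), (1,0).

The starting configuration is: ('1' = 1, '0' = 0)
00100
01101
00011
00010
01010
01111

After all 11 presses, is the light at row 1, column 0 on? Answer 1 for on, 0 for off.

0

t=0: 00100
01101
00011
00010
01010
01111
t=1: 11000
00101
00011
00010
01010
01111
t=2: 11000
00101
00011
00011
01001
01110
t=3: 11010
00010
00001
00011
01001
01110
t=4: 11000
00101
00011
00011
01001
01110
t=5: 00100
01101
00011
00011
01001
01110
t=6: 00100
01100
00000
00010
01001
01110
t=7: 00100
01100
00000
00010
11001
10110
t=8: 00000
00010
00100
00010
11001
10110
t=9: 00000
00010
00100
00010
11101
11000
t=10: 00000
10010
11100
10010
11101
11000
t=11: 10000
01010
01100
10010
11101
11000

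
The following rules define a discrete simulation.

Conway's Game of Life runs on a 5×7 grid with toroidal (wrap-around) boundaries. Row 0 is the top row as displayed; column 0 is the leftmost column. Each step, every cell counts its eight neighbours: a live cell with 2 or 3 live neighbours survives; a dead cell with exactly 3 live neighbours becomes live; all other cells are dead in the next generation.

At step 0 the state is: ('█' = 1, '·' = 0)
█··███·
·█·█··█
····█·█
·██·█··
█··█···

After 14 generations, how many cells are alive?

12

0) █··███·
·█·█··█
····█·█
·██·█··
█··█···
1) ██·█·█·
··██··█
·█··█··
███·██·
█····██
2) ·█·█·█·
···█·██
····█·█
··███··
···█···
3) ···█·██
█·██··█
··█···█
··█·██·
·······
4) █·█████
█████··
█·█·█·█
···█·█·
···█··█
5) ·······
·······
█·····█
█·██·█·
█······
6) ·······
·······
██····█
█······
·█····█
7) ·······
█······
██····█
·······
█······
8) ·······
██····█
██····█
·█····█
·······
9) █······
·█····█
··█··█·
·█····█
·······
10) █······
██····█
·██··██
·······
█······
11) ·······
··█··█·
·██··██
██····█
·······
12) ·······
·██··██
··█··█·
·██··██
█······
13) ██····█
·██··██
···██··
███··██
██····█
14) ·······
·██████
···██··
··████·
·······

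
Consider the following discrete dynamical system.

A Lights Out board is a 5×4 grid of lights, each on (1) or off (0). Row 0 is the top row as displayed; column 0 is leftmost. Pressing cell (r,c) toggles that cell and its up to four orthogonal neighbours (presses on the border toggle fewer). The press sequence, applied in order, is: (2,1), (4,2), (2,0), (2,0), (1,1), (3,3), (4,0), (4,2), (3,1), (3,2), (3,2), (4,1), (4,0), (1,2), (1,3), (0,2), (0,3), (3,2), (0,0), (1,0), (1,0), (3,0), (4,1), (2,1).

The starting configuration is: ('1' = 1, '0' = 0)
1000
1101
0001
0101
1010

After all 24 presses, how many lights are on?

11

[0] 1000
1101
0001
0101
1010
[1] 1000
1001
1111
0001
1010
[2] 1000
1001
1111
0011
1101
[3] 1000
0001
0011
1011
1101
[4] 1000
1001
1111
0011
1101
[5] 1100
0111
1011
0011
1101
[6] 1100
0111
1010
0000
1100
[7] 1100
0111
1010
1000
0000
[8] 1100
0111
1010
1010
0111
[9] 1100
0111
1110
0100
0011
[10] 1100
0111
1100
0011
0001
[11] 1100
0111
1110
0100
0011
[12] 1100
0111
1110
0000
1101
[13] 1100
0111
1110
1000
0001
[14] 1110
0000
1100
1000
0001
[15] 1111
0011
1101
1000
0001
[16] 1000
0001
1101
1000
0001
[17] 1011
0000
1101
1000
0001
[18] 1011
0000
1111
1111
0011
[19] 0111
1000
1111
1111
0011
[20] 1111
0100
0111
1111
0011
[21] 0111
1000
1111
1111
0011
[22] 0111
1000
0111
0011
1011
[23] 0111
1000
0111
0111
0101
[24] 0111
1100
1001
0011
0101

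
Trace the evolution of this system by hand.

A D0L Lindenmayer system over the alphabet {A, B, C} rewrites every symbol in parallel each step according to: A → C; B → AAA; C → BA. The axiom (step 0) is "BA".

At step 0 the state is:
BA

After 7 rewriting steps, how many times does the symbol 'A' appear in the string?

39

gen 0: BA
gen 1: AAAC
gen 2: CCCBA
gen 3: BABABAAAAC
gen 4: AAACAAACAAACCCCBA
gen 5: CCCBACCCBACCCBABABABAAAAC
gen 6: BABABAAAACBABABAAAACBABABAAAACAAACAAACAAACCCCBA
gen 7: AAACAAACAAACCCCBAAAACAAACAAACCCCBAAAACAAACAAACCCCBACCCBACCCBACCCBABABABAAAAC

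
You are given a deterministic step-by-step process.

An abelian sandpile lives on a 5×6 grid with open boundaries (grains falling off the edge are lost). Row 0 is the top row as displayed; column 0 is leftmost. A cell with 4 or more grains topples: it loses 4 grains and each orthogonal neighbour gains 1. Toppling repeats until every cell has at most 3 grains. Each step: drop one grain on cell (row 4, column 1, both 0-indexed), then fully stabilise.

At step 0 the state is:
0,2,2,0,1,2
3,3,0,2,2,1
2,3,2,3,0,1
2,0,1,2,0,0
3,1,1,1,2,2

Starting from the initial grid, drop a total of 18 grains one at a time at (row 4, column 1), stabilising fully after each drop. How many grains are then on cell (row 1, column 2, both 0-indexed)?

1

step 0: 0,2,2,0,1,2
3,3,0,2,2,1
2,3,2,3,0,1
2,0,1,2,0,0
3,1,1,1,2,2
step 1: 0,2,2,0,1,2
3,3,0,2,2,1
2,3,2,3,0,1
2,0,1,2,0,0
3,2,1,1,2,2
step 2: 0,2,2,0,1,2
3,3,0,2,2,1
2,3,2,3,0,1
2,0,1,2,0,0
3,3,1,1,2,2
step 3: 0,2,2,0,1,2
3,3,0,2,2,1
2,3,2,3,0,1
3,1,1,2,0,0
0,1,2,1,2,2
step 4: 0,2,2,0,1,2
3,3,0,2,2,1
2,3,2,3,0,1
3,1,1,2,0,0
0,2,2,1,2,2
step 5: 0,2,2,0,1,2
3,3,0,2,2,1
2,3,2,3,0,1
3,1,1,2,0,0
0,3,2,1,2,2
step 6: 0,2,2,0,1,2
3,3,0,2,2,1
2,3,2,3,0,1
3,2,1,2,0,0
1,0,3,1,2,2
step 7: 0,2,2,0,1,2
3,3,0,2,2,1
2,3,2,3,0,1
3,2,1,2,0,0
1,1,3,1,2,2
step 8: 0,2,2,0,1,2
3,3,0,2,2,1
2,3,2,3,0,1
3,2,1,2,0,0
1,2,3,1,2,2
step 9: 0,2,2,0,1,2
3,3,0,2,2,1
2,3,2,3,0,1
3,2,1,2,0,0
1,3,3,1,2,2
step 10: 0,2,2,0,1,2
3,3,0,2,2,1
2,3,2,3,0,1
3,3,2,2,0,0
2,1,0,2,2,2
step 11: 0,2,2,0,1,2
3,3,0,2,2,1
2,3,2,3,0,1
3,3,2,2,0,0
2,2,0,2,2,2
step 12: 0,2,2,0,1,2
3,3,0,2,2,1
2,3,2,3,0,1
3,3,2,2,0,0
2,3,0,2,2,2
step 13: 1,3,2,0,1,2
1,1,1,2,2,1
1,2,3,3,0,1
2,2,3,2,0,0
0,2,1,2,2,2
step 14: 1,3,2,0,1,2
1,1,1,2,2,1
1,2,3,3,0,1
2,2,3,2,0,0
0,3,1,2,2,2
step 15: 1,3,2,0,1,2
1,1,1,2,2,1
1,2,3,3,0,1
2,3,3,2,0,0
1,0,2,2,2,2
step 16: 1,3,2,0,1,2
1,1,1,2,2,1
1,2,3,3,0,1
2,3,3,2,0,0
1,1,2,2,2,2
step 17: 1,3,2,0,1,2
1,1,1,2,2,1
1,2,3,3,0,1
2,3,3,2,0,0
1,2,2,2,2,2
step 18: 1,3,2,0,1,2
1,1,1,2,2,1
1,2,3,3,0,1
2,3,3,2,0,0
1,3,2,2,2,2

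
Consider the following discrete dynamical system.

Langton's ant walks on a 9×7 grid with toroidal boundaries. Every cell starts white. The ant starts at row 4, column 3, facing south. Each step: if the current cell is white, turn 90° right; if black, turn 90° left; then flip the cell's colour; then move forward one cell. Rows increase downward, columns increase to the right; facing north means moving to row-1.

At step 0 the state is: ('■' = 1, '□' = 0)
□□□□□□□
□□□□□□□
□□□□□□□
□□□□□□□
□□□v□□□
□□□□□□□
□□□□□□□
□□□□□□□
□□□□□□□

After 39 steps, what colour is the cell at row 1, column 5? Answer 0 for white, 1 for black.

k=0  □□□□□□□
□□□□□□□
□□□□□□□
□□□□□□□
□□□v□□□
□□□□□□□
□□□□□□□
□□□□□□□
□□□□□□□
k=1  □□□□□□□
□□□□□□□
□□□□□□□
□□□□□□□
□□<■□□□
□□□□□□□
□□□□□□□
□□□□□□□
□□□□□□□
k=2  □□□□□□□
□□□□□□□
□□□□□□□
□□^□□□□
□□■■□□□
□□□□□□□
□□□□□□□
□□□□□□□
□□□□□□□
k=3  □□□□□□□
□□□□□□□
□□□□□□□
□□■>□□□
□□■■□□□
□□□□□□□
□□□□□□□
□□□□□□□
□□□□□□□
k=4  □□□□□□□
□□□□□□□
□□□□□□□
□□■■□□□
□□■v□□□
□□□□□□□
□□□□□□□
□□□□□□□
□□□□□□□
k=5  □□□□□□□
□□□□□□□
□□□□□□□
□□■■□□□
□□■□>□□
□□□□□□□
□□□□□□□
□□□□□□□
□□□□□□□
k=6  □□□□□□□
□□□□□□□
□□□□□□□
□□■■□□□
□□■□■□□
□□□□v□□
□□□□□□□
□□□□□□□
□□□□□□□
k=7  □□□□□□□
□□□□□□□
□□□□□□□
□□■■□□□
□□■□■□□
□□□<■□□
□□□□□□□
□□□□□□□
□□□□□□□
k=8  □□□□□□□
□□□□□□□
□□□□□□□
□□■■□□□
□□■^■□□
□□□■■□□
□□□□□□□
□□□□□□□
□□□□□□□
k=9  □□□□□□□
□□□□□□□
□□□□□□□
□□■■□□□
□□■■>□□
□□□■■□□
□□□□□□□
□□□□□□□
□□□□□□□
k=10  □□□□□□□
□□□□□□□
□□□□□□□
□□■■^□□
□□■■□□□
□□□■■□□
□□□□□□□
□□□□□□□
□□□□□□□
k=11  □□□□□□□
□□□□□□□
□□□□□□□
□□■■■>□
□□■■□□□
□□□■■□□
□□□□□□□
□□□□□□□
□□□□□□□
k=12  □□□□□□□
□□□□□□□
□□□□□□□
□□■■■■□
□□■■□v□
□□□■■□□
□□□□□□□
□□□□□□□
□□□□□□□
k=13  □□□□□□□
□□□□□□□
□□□□□□□
□□■■■■□
□□■■<■□
□□□■■□□
□□□□□□□
□□□□□□□
□□□□□□□
k=14  □□□□□□□
□□□□□□□
□□□□□□□
□□■■^■□
□□■■■■□
□□□■■□□
□□□□□□□
□□□□□□□
□□□□□□□
k=15  □□□□□□□
□□□□□□□
□□□□□□□
□□■<□■□
□□■■■■□
□□□■■□□
□□□□□□□
□□□□□□□
□□□□□□□
k=16  □□□□□□□
□□□□□□□
□□□□□□□
□□■□□■□
□□■v■■□
□□□■■□□
□□□□□□□
□□□□□□□
□□□□□□□
k=17  □□□□□□□
□□□□□□□
□□□□□□□
□□■□□■□
□□■□>■□
□□□■■□□
□□□□□□□
□□□□□□□
□□□□□□□
k=18  □□□□□□□
□□□□□□□
□□□□□□□
□□■□^■□
□□■□□■□
□□□■■□□
□□□□□□□
□□□□□□□
□□□□□□□
k=19  □□□□□□□
□□□□□□□
□□□□□□□
□□■□■>□
□□■□□■□
□□□■■□□
□□□□□□□
□□□□□□□
□□□□□□□
k=20  □□□□□□□
□□□□□□□
□□□□□^□
□□■□■□□
□□■□□■□
□□□■■□□
□□□□□□□
□□□□□□□
□□□□□□□
k=21  □□□□□□□
□□□□□□□
□□□□□■>
□□■□■□□
□□■□□■□
□□□■■□□
□□□□□□□
□□□□□□□
□□□□□□□
k=22  □□□□□□□
□□□□□□□
□□□□□■■
□□■□■□v
□□■□□■□
□□□■■□□
□□□□□□□
□□□□□□□
□□□□□□□
k=23  □□□□□□□
□□□□□□□
□□□□□■■
□□■□■<■
□□■□□■□
□□□■■□□
□□□□□□□
□□□□□□□
□□□□□□□
k=24  □□□□□□□
□□□□□□□
□□□□□^■
□□■□■■■
□□■□□■□
□□□■■□□
□□□□□□□
□□□□□□□
□□□□□□□
k=25  □□□□□□□
□□□□□□□
□□□□<□■
□□■□■■■
□□■□□■□
□□□■■□□
□□□□□□□
□□□□□□□
□□□□□□□
k=26  □□□□□□□
□□□□^□□
□□□□■□■
□□■□■■■
□□■□□■□
□□□■■□□
□□□□□□□
□□□□□□□
□□□□□□□
k=27  □□□□□□□
□□□□■>□
□□□□■□■
□□■□■■■
□□■□□■□
□□□■■□□
□□□□□□□
□□□□□□□
□□□□□□□
k=28  □□□□□□□
□□□□■■□
□□□□■v■
□□■□■■■
□□■□□■□
□□□■■□□
□□□□□□□
□□□□□□□
□□□□□□□
k=29  □□□□□□□
□□□□■■□
□□□□<■■
□□■□■■■
□□■□□■□
□□□■■□□
□□□□□□□
□□□□□□□
□□□□□□□
k=30  □□□□□□□
□□□□■■□
□□□□□■■
□□■□v■■
□□■□□■□
□□□■■□□
□□□□□□□
□□□□□□□
□□□□□□□
k=31  □□□□□□□
□□□□■■□
□□□□□■■
□□■□□>■
□□■□□■□
□□□■■□□
□□□□□□□
□□□□□□□
□□□□□□□
k=32  □□□□□□□
□□□□■■□
□□□□□^■
□□■□□□■
□□■□□■□
□□□■■□□
□□□□□□□
□□□□□□□
□□□□□□□
k=33  □□□□□□□
□□□□■■□
□□□□<□■
□□■□□□■
□□■□□■□
□□□■■□□
□□□□□□□
□□□□□□□
□□□□□□□
k=34  □□□□□□□
□□□□^■□
□□□□■□■
□□■□□□■
□□■□□■□
□□□■■□□
□□□□□□□
□□□□□□□
□□□□□□□
k=35  □□□□□□□
□□□<□■□
□□□□■□■
□□■□□□■
□□■□□■□
□□□■■□□
□□□□□□□
□□□□□□□
□□□□□□□
k=36  □□□^□□□
□□□■□■□
□□□□■□■
□□■□□□■
□□■□□■□
□□□■■□□
□□□□□□□
□□□□□□□
□□□□□□□
k=37  □□□■>□□
□□□■□■□
□□□□■□■
□□■□□□■
□□■□□■□
□□□■■□□
□□□□□□□
□□□□□□□
□□□□□□□
k=38  □□□■■□□
□□□■v■□
□□□□■□■
□□■□□□■
□□■□□■□
□□□■■□□
□□□□□□□
□□□□□□□
□□□□□□□
k=39  □□□■■□□
□□□<■■□
□□□□■□■
□□■□□□■
□□■□□■□
□□□■■□□
□□□□□□□
□□□□□□□
□□□□□□□

1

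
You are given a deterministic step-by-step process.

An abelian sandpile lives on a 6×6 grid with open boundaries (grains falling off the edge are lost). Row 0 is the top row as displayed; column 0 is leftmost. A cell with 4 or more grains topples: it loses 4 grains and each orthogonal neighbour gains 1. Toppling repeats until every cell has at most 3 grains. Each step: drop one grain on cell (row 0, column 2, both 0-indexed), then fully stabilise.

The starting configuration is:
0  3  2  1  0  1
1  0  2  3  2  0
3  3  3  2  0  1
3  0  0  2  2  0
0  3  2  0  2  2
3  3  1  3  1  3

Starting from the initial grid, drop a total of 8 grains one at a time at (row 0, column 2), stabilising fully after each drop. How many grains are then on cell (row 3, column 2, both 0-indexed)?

gen 0: 0  3  2  1  0  1
1  0  2  3  2  0
3  3  3  2  0  1
3  0  0  2  2  0
0  3  2  0  2  2
3  3  1  3  1  3
gen 1: 0  3  3  1  0  1
1  0  2  3  2  0
3  3  3  2  0  1
3  0  0  2  2  0
0  3  2  0  2  2
3  3  1  3  1  3
gen 2: 1  0  1  2  0  1
1  1  3  3  2  0
3  3  3  2  0  1
3  0  0  2  2  0
0  3  2  0  2  2
3  3  1  3  1  3
gen 3: 1  0  2  2  0  1
1  1  3  3  2  0
3  3  3  2  0  1
3  0  0  2  2  0
0  3  2  0  2  2
3  3  1  3  1  3
gen 4: 1  0  3  2  0  1
1  1  3  3  2  0
3  3  3  2  0  1
3  0  0  2  2  0
0  3  2  0  2  2
3  3  1  3  1  3
gen 5: 1  1  2  0  1  1
2  3  2  2  3  0
1  1  2  0  1  1
0  2  1  3  2  0
1  3  2  0  2  2
3  3  1  3  1  3
gen 6: 1  1  3  0  1  1
2  3  2  2  3  0
1  1  2  0  1  1
0  2  1  3  2  0
1  3  2  0  2  2
3  3  1  3  1  3
gen 7: 1  2  0  1  1  1
2  3  3  2  3  0
1  1  2  0  1  1
0  2  1  3  2  0
1  3  2  0  2  2
3  3  1  3  1  3
gen 8: 1  2  1  1  1  1
2  3  3  2  3  0
1  1  2  0  1  1
0  2  1  3  2  0
1  3  2  0  2  2
3  3  1  3  1  3

1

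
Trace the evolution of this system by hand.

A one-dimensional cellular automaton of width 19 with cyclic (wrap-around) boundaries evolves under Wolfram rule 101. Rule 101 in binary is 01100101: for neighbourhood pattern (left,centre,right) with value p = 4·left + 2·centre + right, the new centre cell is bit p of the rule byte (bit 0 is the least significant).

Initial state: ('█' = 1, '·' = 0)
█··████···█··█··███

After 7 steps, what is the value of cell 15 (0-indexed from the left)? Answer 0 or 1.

0) █··████···█··█··███
1) █·····█·█·█··█·····
2) █·███·█████··█·███·
3) ██··██····█··██··██
4) ·█···█·██·█···█····
5) ·█·█·██·███·█·█·███
6) █████·██··██████··█
7) ····██·█·······█···

1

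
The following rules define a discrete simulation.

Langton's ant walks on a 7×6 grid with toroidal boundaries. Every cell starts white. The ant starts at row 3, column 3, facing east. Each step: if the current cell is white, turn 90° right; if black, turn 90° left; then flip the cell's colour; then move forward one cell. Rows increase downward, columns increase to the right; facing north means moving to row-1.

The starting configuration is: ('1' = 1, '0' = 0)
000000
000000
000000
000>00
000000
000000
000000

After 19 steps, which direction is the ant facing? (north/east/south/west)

[0] 000000
000000
000000
000>00
000000
000000
000000
[1] 000000
000000
000000
000100
000v00
000000
000000
[2] 000000
000000
000000
000100
00<100
000000
000000
[3] 000000
000000
000000
00^100
001100
000000
000000
[4] 000000
000000
000000
001>00
001100
000000
000000
[5] 000000
000000
000^00
001000
001100
000000
000000
[6] 000000
000000
0001>0
001000
001100
000000
000000
[7] 000000
000000
000110
0010v0
001100
000000
000000
[8] 000000
000000
000110
001<10
001100
000000
000000
[9] 000000
000000
000^10
001110
001100
000000
000000
[10] 000000
000000
00<010
001110
001100
000000
000000
[11] 000000
00^000
001010
001110
001100
000000
000000
[12] 000000
001>00
001010
001110
001100
000000
000000
[13] 000000
001100
001v10
001110
001100
000000
000000
[14] 000000
001100
00<110
001110
001100
000000
000000
[15] 000000
001100
000110
00v110
001100
000000
000000
[16] 000000
001100
000110
000>10
001100
000000
000000
[17] 000000
001100
000^10
000010
001100
000000
000000
[18] 000000
001100
00<010
000010
001100
000000
000000
[19] 000000
00^100
001010
000010
001100
000000
000000

north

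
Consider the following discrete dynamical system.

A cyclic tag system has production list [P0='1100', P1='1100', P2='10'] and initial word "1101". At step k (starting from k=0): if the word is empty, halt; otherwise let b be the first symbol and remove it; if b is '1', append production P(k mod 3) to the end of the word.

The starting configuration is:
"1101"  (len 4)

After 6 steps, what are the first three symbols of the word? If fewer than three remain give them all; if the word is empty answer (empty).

k=0  "1101"  (len 4)
k=1  "1011100"  (len 7)
k=2  "0111001100"  (len 10)
k=3  "111001100"  (len 9)
k=4  "110011001100"  (len 12)
k=5  "100110011001100"  (len 15)
k=6  "0011001100110010"  (len 16)

001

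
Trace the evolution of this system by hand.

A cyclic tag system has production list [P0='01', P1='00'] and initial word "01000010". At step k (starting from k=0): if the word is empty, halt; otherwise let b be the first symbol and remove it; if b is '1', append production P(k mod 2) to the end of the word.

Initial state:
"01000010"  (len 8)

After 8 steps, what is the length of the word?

4

0) "01000010"  (len 8)
1) "1000010"  (len 7)
2) "00001000"  (len 8)
3) "0001000"  (len 7)
4) "001000"  (len 6)
5) "01000"  (len 5)
6) "1000"  (len 4)
7) "00001"  (len 5)
8) "0001"  (len 4)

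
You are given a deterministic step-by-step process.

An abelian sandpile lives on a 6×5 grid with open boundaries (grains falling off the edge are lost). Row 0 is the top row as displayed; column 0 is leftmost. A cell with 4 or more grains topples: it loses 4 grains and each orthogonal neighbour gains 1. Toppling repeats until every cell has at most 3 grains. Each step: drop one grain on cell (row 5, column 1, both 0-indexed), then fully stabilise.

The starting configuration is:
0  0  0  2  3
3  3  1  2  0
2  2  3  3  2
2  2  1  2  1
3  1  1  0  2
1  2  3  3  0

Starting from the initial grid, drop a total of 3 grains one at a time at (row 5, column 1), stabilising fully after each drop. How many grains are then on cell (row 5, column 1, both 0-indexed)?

t=0: 0  0  0  2  3
3  3  1  2  0
2  2  3  3  2
2  2  1  2  1
3  1  1  0  2
1  2  3  3  0
t=1: 0  0  0  2  3
3  3  1  2  0
2  2  3  3  2
2  2  1  2  1
3  1  1  0  2
1  3  3  3  0
t=2: 0  0  0  2  3
3  3  1  2  0
2  2  3  3  2
2  2  1  2  1
3  2  2  1  2
2  1  1  0  1
t=3: 0  0  0  2  3
3  3  1  2  0
2  2  3  3  2
2  2  1  2  1
3  2  2  1  2
2  2  1  0  1

2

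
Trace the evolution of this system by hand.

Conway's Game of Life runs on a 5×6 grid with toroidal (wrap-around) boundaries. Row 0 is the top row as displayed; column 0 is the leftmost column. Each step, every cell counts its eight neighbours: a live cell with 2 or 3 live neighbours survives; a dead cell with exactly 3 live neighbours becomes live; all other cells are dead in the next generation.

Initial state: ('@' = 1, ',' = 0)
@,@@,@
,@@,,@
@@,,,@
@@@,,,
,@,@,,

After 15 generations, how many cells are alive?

0) @,@@,@
,@@,,@
@@,,,@
@@@,,,
,@,@,,
1) ,,,@,@
,,,@,,
,,,,,@
,,,,,@
,,,@@@
2) ,,@@,@
,,,,,,
,,,,@,
@,,,,@
@,,@,@
3) @,@@,@
,,,@@,
,,,,,@
@,,,,,
,@@@,,
4) @,,,,@
@,@@,,
,,,,@@
@@@,,,
,,,@@@
5) @@@,,,
@@,@,,
,,,,@@
@@@,,,
,,@@@,
6) @,,,@@
,,,@@,
,,,@@@
@@@,,,
,,,,,@
7) @,,@,,
@,,,,,
@@,,,@
@@@@,,
,,,,@,
8) ,,,,,@
,,,,,,
,,,,,@
,,@@@,
@,,,@@
9) @,,,@@
,,,,,,
,,,@@,
@,,@,,
@,,,,,
10) @,,,,@
,,,@,,
,,,@@,
,,,@@@
@@,,@,
11) @@,,@@
,,,@,@
,,@,,@
@,@,,,
,@,@,,
12) ,@,@,@
,@@@,,
@@@@@@
@,@@,,
,,,@@,
13) @@,,,,
,,,,,,
,,,,,@
@,,,,,
@@,,,@
14) ,@,,,@
@,,,,,
,,,,,,
,@,,,,
,,,,,@
15) ,,,,,@
@,,,,,
,,,,,,
,,,,,,
,,,,,,

2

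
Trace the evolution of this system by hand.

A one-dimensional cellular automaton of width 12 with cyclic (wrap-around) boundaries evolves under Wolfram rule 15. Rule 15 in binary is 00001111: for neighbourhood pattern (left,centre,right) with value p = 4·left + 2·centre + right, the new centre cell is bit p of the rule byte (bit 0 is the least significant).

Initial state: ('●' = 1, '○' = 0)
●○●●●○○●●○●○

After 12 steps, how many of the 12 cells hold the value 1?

7

k=0  ●○●●●○○●●○●○
k=1  ●○●○○○●●○○●○
k=2  ●○●○●●●○○●●○
k=3  ●○●○●○○○●●○○
k=4  ●○●○●○●●●○○●
k=5  ○○●○●○●○○○●●
k=6  ○●●○●○●○●●●○
k=7  ●●○○●○●○●○○○
k=8  ●○○●●○●○●○●●
k=9  ○○●●○○●○●○●○
k=10  ●●●○○●●○●○●○
k=11  ●○○○●●○○●○●○
k=12  ●○●●●○○●●○●○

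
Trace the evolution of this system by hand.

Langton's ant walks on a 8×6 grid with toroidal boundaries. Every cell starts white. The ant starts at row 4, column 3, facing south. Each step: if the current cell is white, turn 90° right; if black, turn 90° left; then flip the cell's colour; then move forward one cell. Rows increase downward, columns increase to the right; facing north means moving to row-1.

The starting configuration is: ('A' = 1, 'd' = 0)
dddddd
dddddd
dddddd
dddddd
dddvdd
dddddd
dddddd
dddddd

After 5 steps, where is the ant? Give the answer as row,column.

0) dddddd
dddddd
dddddd
dddddd
dddvdd
dddddd
dddddd
dddddd
1) dddddd
dddddd
dddddd
dddddd
dd<Add
dddddd
dddddd
dddddd
2) dddddd
dddddd
dddddd
dd^ddd
ddAAdd
dddddd
dddddd
dddddd
3) dddddd
dddddd
dddddd
ddA>dd
ddAAdd
dddddd
dddddd
dddddd
4) dddddd
dddddd
dddddd
ddAAdd
ddAvdd
dddddd
dddddd
dddddd
5) dddddd
dddddd
dddddd
ddAAdd
ddAd>d
dddddd
dddddd
dddddd

4,4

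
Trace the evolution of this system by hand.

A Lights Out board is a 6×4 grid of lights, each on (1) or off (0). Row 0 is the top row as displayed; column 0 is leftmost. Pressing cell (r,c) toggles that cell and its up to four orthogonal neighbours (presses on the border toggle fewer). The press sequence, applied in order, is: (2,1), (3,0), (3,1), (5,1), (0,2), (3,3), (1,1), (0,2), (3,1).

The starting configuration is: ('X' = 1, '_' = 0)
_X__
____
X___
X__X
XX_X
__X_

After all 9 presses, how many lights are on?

8

k=0  _X__
____
X___
X__X
XX_X
__X_
k=1  _X__
_X__
_XX_
XX_X
XX_X
__X_
k=2  _X__
_X__
XXX_
___X
_X_X
__X_
k=3  _X__
_X__
X_X_
XXXX
___X
__X_
k=4  _X__
_X__
X_X_
XXXX
_X_X
XX__
k=5  __XX
_XX_
X_X_
XXXX
_X_X
XX__
k=6  __XX
_XX_
X_XX
XX__
_X__
XX__
k=7  _XXX
X___
XXXX
XX__
_X__
XX__
k=8  ____
X_X_
XXXX
XX__
_X__
XX__
k=9  ____
X_X_
X_XX
__X_
____
XX__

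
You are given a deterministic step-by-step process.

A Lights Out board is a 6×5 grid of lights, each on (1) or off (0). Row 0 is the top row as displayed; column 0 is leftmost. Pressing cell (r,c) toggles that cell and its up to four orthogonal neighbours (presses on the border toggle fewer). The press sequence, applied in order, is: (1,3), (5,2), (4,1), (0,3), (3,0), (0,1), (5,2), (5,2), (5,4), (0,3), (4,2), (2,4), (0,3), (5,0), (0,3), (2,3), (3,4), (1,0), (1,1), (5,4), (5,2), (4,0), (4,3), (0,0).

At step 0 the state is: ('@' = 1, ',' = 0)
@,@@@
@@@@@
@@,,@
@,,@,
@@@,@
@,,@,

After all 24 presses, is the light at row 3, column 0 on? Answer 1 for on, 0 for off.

1

step 0: @,@@@
@@@@@
@@,,@
@,,@,
@@@,@
@,,@,
step 1: @,@,@
@@,,,
@@,@@
@,,@,
@@@,@
@,,@,
step 2: @,@,@
@@,,,
@@,@@
@,,@,
@@,,@
@@@,,
step 3: @,@,@
@@,,,
@@,@@
@@,@,
,,@,@
@,@,,
step 4: @,,@,
@@,@,
@@,@@
@@,@,
,,@,@
@,@,,
step 5: @,,@,
@@,@,
,@,@@
,,,@,
@,@,@
@,@,,
step 6: ,@@@,
@,,@,
,@,@@
,,,@,
@,@,@
@,@,,
step 7: ,@@@,
@,,@,
,@,@@
,,,@,
@,,,@
@@,@,
step 8: ,@@@,
@,,@,
,@,@@
,,,@,
@,@,@
@,@,,
step 9: ,@@@,
@,,@,
,@,@@
,,,@,
@,@,,
@,@@@
step 10: ,@,,@
@,,,,
,@,@@
,,,@,
@,@,,
@,@@@
step 11: ,@,,@
@,,,,
,@,@@
,,@@,
@@,@,
@,,@@
step 12: ,@,,@
@,,,@
,@,,,
,,@@@
@@,@,
@,,@@
step 13: ,@@@,
@,,@@
,@,,,
,,@@@
@@,@,
@,,@@
step 14: ,@@@,
@,,@@
,@,,,
,,@@@
,@,@,
,@,@@
step 15: ,@,,@
@,,,@
,@,,,
,,@@@
,@,@,
,@,@@
step 16: ,@,,@
@,,@@
,@@@@
,,@,@
,@,@,
,@,@@
step 17: ,@,,@
@,,@@
,@@@,
,,@@,
,@,@@
,@,@@
step 18: @@,,@
,@,@@
@@@@,
,,@@,
,@,@@
,@,@@
step 19: @,,,@
@,@@@
@,@@,
,,@@,
,@,@@
,@,@@
step 20: @,,,@
@,@@@
@,@@,
,,@@,
,@,@,
,@,,,
step 21: @,,,@
@,@@@
@,@@,
,,@@,
,@@@,
,,@@,
step 22: @,,,@
@,@@@
@,@@,
@,@@,
@,@@,
@,@@,
step 23: @,,,@
@,@@@
@,@@,
@,@,,
@,,,@
@,@,,
step 24: ,@,,@
,,@@@
@,@@,
@,@,,
@,,,@
@,@,,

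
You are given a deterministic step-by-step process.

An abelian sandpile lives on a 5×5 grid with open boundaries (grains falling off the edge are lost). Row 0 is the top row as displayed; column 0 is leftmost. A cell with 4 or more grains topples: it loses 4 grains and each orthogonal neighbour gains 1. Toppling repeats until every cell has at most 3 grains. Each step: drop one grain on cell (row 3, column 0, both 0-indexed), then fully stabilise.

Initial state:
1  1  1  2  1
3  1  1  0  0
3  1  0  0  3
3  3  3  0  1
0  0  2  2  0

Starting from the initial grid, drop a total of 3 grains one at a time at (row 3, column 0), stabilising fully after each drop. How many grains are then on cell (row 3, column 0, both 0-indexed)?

t=0: 1  1  1  2  1
3  1  1  0  0
3  1  0  0  3
3  3  3  0  1
0  0  2  2  0
t=1: 2  1  1  2  1
0  2  1  0  0
1  3  1  0  3
2  1  0  1  1
1  1  3  2  0
t=2: 2  1  1  2  1
0  2  1  0  0
1  3  1  0  3
3  1  0  1  1
1  1  3  2  0
t=3: 2  1  1  2  1
0  2  1  0  0
2  3  1  0  3
0  2  0  1  1
2  1  3  2  0

0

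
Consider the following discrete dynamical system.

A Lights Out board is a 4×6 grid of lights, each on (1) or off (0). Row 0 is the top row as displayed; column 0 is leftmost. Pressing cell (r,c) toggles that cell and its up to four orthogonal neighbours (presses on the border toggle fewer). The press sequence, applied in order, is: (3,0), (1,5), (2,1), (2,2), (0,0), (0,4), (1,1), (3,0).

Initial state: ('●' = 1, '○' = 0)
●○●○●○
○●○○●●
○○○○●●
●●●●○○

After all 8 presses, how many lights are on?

10

k=0  ●○●○●○
○●○○●●
○○○○●●
●●●●○○
k=1  ●○●○●○
○●○○●●
●○○○●●
○○●●○○
k=2  ●○●○●●
○●○○○○
●○○○●○
○○●●○○
k=3  ●○●○●●
○○○○○○
○●●○●○
○●●●○○
k=4  ●○●○●●
○○●○○○
○○○●●○
○●○●○○
k=5  ○●●○●●
●○●○○○
○○○●●○
○●○●○○
k=6  ○●●●○○
●○●○●○
○○○●●○
○●○●○○
k=7  ○○●●○○
○●○○●○
○●○●●○
○●○●○○
k=8  ○○●●○○
○●○○●○
●●○●●○
●○○●○○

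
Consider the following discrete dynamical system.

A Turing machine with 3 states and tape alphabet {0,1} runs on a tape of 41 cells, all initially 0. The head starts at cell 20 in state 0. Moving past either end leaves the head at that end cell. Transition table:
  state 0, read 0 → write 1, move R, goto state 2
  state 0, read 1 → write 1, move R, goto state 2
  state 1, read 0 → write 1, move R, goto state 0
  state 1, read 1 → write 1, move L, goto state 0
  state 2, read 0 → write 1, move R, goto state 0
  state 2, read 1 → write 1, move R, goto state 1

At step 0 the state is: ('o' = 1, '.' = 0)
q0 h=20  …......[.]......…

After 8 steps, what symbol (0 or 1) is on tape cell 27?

step 0: q0 h=20  …......[.]......…
step 1: q2 h=21  ….....o[.]......…
step 2: q0 h=22  …....oo[.]......…
step 3: q2 h=23  …...ooo[.]......…
step 4: q0 h=24  …..oooo[.]......…
step 5: q2 h=25  ….ooooo[.]......…
step 6: q0 h=26  …oooooo[.]......…
step 7: q2 h=27  …oooooo[.]......…
step 8: q0 h=28  …oooooo[.]......…

1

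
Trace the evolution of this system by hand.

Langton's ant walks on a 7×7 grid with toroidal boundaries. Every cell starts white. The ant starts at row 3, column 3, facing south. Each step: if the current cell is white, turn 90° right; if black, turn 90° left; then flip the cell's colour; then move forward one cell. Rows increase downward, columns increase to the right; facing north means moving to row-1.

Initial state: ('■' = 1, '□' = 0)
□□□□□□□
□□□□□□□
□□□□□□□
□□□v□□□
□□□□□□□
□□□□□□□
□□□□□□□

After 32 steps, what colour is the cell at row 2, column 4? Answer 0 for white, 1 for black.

gen 0: □□□□□□□
□□□□□□□
□□□□□□□
□□□v□□□
□□□□□□□
□□□□□□□
□□□□□□□
gen 1: □□□□□□□
□□□□□□□
□□□□□□□
□□<■□□□
□□□□□□□
□□□□□□□
□□□□□□□
gen 2: □□□□□□□
□□□□□□□
□□^□□□□
□□■■□□□
□□□□□□□
□□□□□□□
□□□□□□□
gen 3: □□□□□□□
□□□□□□□
□□■>□□□
□□■■□□□
□□□□□□□
□□□□□□□
□□□□□□□
gen 4: □□□□□□□
□□□□□□□
□□■■□□□
□□■v□□□
□□□□□□□
□□□□□□□
□□□□□□□
gen 5: □□□□□□□
□□□□□□□
□□■■□□□
□□■□>□□
□□□□□□□
□□□□□□□
□□□□□□□
gen 6: □□□□□□□
□□□□□□□
□□■■□□□
□□■□■□□
□□□□v□□
□□□□□□□
□□□□□□□
gen 7: □□□□□□□
□□□□□□□
□□■■□□□
□□■□■□□
□□□<■□□
□□□□□□□
□□□□□□□
gen 8: □□□□□□□
□□□□□□□
□□■■□□□
□□■^■□□
□□□■■□□
□□□□□□□
□□□□□□□
gen 9: □□□□□□□
□□□□□□□
□□■■□□□
□□■■>□□
□□□■■□□
□□□□□□□
□□□□□□□
gen 10: □□□□□□□
□□□□□□□
□□■■^□□
□□■■□□□
□□□■■□□
□□□□□□□
□□□□□□□
gen 11: □□□□□□□
□□□□□□□
□□■■■>□
□□■■□□□
□□□■■□□
□□□□□□□
□□□□□□□
gen 12: □□□□□□□
□□□□□□□
□□■■■■□
□□■■□v□
□□□■■□□
□□□□□□□
□□□□□□□
gen 13: □□□□□□□
□□□□□□□
□□■■■■□
□□■■<■□
□□□■■□□
□□□□□□□
□□□□□□□
gen 14: □□□□□□□
□□□□□□□
□□■■^■□
□□■■■■□
□□□■■□□
□□□□□□□
□□□□□□□
gen 15: □□□□□□□
□□□□□□□
□□■<□■□
□□■■■■□
□□□■■□□
□□□□□□□
□□□□□□□
gen 16: □□□□□□□
□□□□□□□
□□■□□■□
□□■v■■□
□□□■■□□
□□□□□□□
□□□□□□□
gen 17: □□□□□□□
□□□□□□□
□□■□□■□
□□■□>■□
□□□■■□□
□□□□□□□
□□□□□□□
gen 18: □□□□□□□
□□□□□□□
□□■□^■□
□□■□□■□
□□□■■□□
□□□□□□□
□□□□□□□
gen 19: □□□□□□□
□□□□□□□
□□■□■>□
□□■□□■□
□□□■■□□
□□□□□□□
□□□□□□□
gen 20: □□□□□□□
□□□□□^□
□□■□■□□
□□■□□■□
□□□■■□□
□□□□□□□
□□□□□□□
gen 21: □□□□□□□
□□□□□■>
□□■□■□□
□□■□□■□
□□□■■□□
□□□□□□□
□□□□□□□
gen 22: □□□□□□□
□□□□□■■
□□■□■□v
□□■□□■□
□□□■■□□
□□□□□□□
□□□□□□□
gen 23: □□□□□□□
□□□□□■■
□□■□■<■
□□■□□■□
□□□■■□□
□□□□□□□
□□□□□□□
gen 24: □□□□□□□
□□□□□^■
□□■□■■■
□□■□□■□
□□□■■□□
□□□□□□□
□□□□□□□
gen 25: □□□□□□□
□□□□<□■
□□■□■■■
□□■□□■□
□□□■■□□
□□□□□□□
□□□□□□□
gen 26: □□□□^□□
□□□□■□■
□□■□■■■
□□■□□■□
□□□■■□□
□□□□□□□
□□□□□□□
gen 27: □□□□■>□
□□□□■□■
□□■□■■■
□□■□□■□
□□□■■□□
□□□□□□□
□□□□□□□
gen 28: □□□□■■□
□□□□■v■
□□■□■■■
□□■□□■□
□□□■■□□
□□□□□□□
□□□□□□□
gen 29: □□□□■■□
□□□□<■■
□□■□■■■
□□■□□■□
□□□■■□□
□□□□□□□
□□□□□□□
gen 30: □□□□■■□
□□□□□■■
□□■□v■■
□□■□□■□
□□□■■□□
□□□□□□□
□□□□□□□
gen 31: □□□□■■□
□□□□□■■
□□■□□>■
□□■□□■□
□□□■■□□
□□□□□□□
□□□□□□□
gen 32: □□□□■■□
□□□□□^■
□□■□□□■
□□■□□■□
□□□■■□□
□□□□□□□
□□□□□□□

0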